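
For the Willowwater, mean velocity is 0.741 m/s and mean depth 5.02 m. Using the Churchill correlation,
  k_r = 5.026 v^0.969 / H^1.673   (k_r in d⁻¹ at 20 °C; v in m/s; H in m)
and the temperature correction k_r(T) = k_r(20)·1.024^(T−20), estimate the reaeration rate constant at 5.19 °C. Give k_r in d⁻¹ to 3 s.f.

k_r(20) = 5.026 × 0.741^0.969 / 5.02^1.673 = 5.026 × 0.7479 / 14.87 = 0.2528 d⁻¹.
k_r(5.19) = 0.2528 × 1.024^(5.19−20) = 0.2528 × 0.7038 = 0.1779 d⁻¹.

k_r ≈ 0.178 d⁻¹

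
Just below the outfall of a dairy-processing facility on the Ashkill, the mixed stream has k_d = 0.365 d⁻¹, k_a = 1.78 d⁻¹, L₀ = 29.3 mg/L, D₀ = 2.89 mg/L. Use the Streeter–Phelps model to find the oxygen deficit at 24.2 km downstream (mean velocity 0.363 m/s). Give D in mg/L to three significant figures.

Travel time t = x/v = 24.2 km / (0.363 m/s) = 24200 m / 0.363 m/s = 66670 s = 0.7716 d.
k_d L₀/(k_a−k_d) = 0.365×29.3/(1.78−0.365) = 10.69/1.415 = 7.558 mg/L.
e^(−k_d t) = e^(−0.365×0.7716) = 0.7545; e^(−k_a t) = e^(−1.78×0.7716) = 0.2532.
D = 7.558 × (0.7545 − 0.2532) + 2.89 × 0.2532 = 3.789 + 0.7318 = 4.521 mg/L.

D ≈ 4.52 mg/L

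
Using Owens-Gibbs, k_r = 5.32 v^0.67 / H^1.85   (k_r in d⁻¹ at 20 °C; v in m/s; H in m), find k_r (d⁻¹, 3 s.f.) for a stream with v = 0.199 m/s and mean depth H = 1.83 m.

k_r = 5.32 × 0.199^0.67 / 1.83^1.85 = 5.32 × 0.3390 / 3.059 = 0.5897 d⁻¹.

k_r ≈ 0.590 d⁻¹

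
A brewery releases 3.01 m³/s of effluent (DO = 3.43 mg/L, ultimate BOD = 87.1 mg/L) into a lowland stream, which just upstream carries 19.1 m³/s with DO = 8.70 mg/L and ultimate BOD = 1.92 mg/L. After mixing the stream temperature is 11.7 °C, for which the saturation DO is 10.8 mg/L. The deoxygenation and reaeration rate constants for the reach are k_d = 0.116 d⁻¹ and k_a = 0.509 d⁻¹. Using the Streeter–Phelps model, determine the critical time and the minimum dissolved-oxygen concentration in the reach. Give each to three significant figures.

t_c ≈ 0.646 d; minimum DO ≈ 7.94 mg/L

Mixed DO = (19.1×8.70 + 3.01×3.43)/(19.1+3.01) = 176.5/22.11 = 7.983 mg/L.
Mixed L₀ = (19.1×1.92 + 3.01×87.1)/(22.11) = 298.8/22.11 = 13.52 mg/L.
Initial deficit D₀ = C_s − DO₀ = 10.8 − 7.983 = 2.817 mg/L.
t_c = (1/0.3930) ln[(0.509/0.116)(1 − 2.817×0.3930/(0.116×13.52))] = 2.545 × ln(1.289) = 0.6462 d.
D_c = (0.116/0.509) × 13.52 × e^(−0.116×0.6462) = 0.2279 × 13.52 × 0.9278 = 2.858 mg/L.
Minimum DO = 10.8 − 2.858 = 7.942 mg/L.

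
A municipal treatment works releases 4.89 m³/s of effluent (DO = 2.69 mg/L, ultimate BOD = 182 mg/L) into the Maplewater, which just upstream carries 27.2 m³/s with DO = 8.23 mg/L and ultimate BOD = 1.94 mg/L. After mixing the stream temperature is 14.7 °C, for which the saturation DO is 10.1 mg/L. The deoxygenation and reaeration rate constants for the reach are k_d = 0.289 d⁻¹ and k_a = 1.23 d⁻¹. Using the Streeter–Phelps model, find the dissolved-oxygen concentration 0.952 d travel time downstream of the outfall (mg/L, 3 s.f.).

DO ≈ 5.20 mg/L

Mixed DO = (27.2×8.23 + 4.89×2.69)/(27.2+4.89) = 237.0/32.09 = 7.386 mg/L.
Mixed L₀ = (27.2×1.94 + 4.89×182)/(32.09) = 942.7/32.09 = 29.38 mg/L.
Initial deficit D₀ = C_s − DO₀ = 10.1 − 7.386 = 2.714 mg/L.
D(0.952) = [0.289×29.38/(1.23−0.289)](e^(−0.289×0.952) − e^(−1.23×0.952)) + 2.714 e^(−1.23×0.952)
= 9.023 × (0.7595 − 0.3101) + 2.714 × 0.3101 = 4.896 mg/L.
DO = 10.1 − 4.896 = 5.204 mg/L.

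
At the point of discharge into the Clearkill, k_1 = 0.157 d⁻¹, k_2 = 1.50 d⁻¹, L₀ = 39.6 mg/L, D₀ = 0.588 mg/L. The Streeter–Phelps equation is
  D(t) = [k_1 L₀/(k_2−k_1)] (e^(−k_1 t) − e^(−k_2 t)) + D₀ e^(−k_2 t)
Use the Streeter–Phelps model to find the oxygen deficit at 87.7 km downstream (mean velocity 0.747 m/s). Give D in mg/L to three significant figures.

Travel time t = x/v = 87.7 km / (0.747 m/s) = 87700 m / 0.747 m/s = 117400 s = 1.359 d.
k_1 L₀/(k_2−k_1) = 0.157×39.6/(1.50−0.157) = 6.217/1.343 = 4.629 mg/L.
e^(−k_1 t) = e^(−0.157×1.359) = 0.8079; e^(−k_2 t) = e^(−1.50×1.359) = 0.1303.
D = 4.629 × (0.8079 − 0.1303) + 0.588 × 0.1303 = 3.137 + 0.07659 = 3.214 mg/L.

D ≈ 3.21 mg/L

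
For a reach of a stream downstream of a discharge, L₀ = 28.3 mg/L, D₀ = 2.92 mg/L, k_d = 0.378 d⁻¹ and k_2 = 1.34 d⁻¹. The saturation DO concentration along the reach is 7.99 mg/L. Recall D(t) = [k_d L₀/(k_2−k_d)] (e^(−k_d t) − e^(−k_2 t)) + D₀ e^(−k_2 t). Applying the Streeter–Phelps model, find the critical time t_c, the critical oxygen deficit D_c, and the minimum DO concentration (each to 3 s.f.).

At the critical point dD/dt = 0, so k_d L₀ e^(−k_d t) = k_2 D. Substituting D(t) from the Streeter–Phelps equation and solving for t gives
t_c = ln[(k_2/k_d)(1 − D₀(k_2−k_d)/(k_d L₀))] / (k_2−k_d).
Here k_2−k_d = 0.9620 d⁻¹ and 1 − D₀(k_2−k_d)/(k_d L₀) = 1 − 2.92×0.9620/(0.378×28.3) = 0.7374, so
t_c = ln(3.545 × 0.7374) / 0.9620 = 0.9609 / 0.9620 = 0.9989 d.
D_c = (k_d/k_2) L₀ e^(−k_d t_c) = (0.378/1.34) × 28.3 × e^(−0.378×0.9989) = 0.2821 × 28.3 × 0.6855 = 5.473 mg/L.
Minimum DO = C_s − D_c = 7.99 − 5.473 = 2.517 mg/L.

t_c ≈ 0.999 d; D_c ≈ 5.47 mg/L; min DO ≈ 2.52 mg/L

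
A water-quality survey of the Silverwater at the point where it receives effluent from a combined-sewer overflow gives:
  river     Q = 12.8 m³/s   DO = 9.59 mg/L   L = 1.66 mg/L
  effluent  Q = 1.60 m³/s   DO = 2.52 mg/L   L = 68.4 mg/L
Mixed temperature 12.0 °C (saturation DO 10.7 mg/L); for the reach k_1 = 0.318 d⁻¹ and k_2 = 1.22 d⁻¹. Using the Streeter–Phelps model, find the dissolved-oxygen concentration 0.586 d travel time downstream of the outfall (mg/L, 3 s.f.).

DO ≈ 8.68 mg/L

Mixed DO = (12.8×9.59 + 1.60×2.52)/(12.8+1.60) = 126.8/14.40 = 8.804 mg/L.
Mixed L₀ = (12.8×1.66 + 1.60×68.4)/(14.40) = 130.7/14.40 = 9.076 mg/L.
Initial deficit D₀ = C_s − DO₀ = 10.7 − 8.804 = 1.896 mg/L.
D(0.586) = [0.318×9.076/(1.22−0.318)](e^(−0.318×0.586) − e^(−1.22×0.586)) + 1.896 e^(−1.22×0.586)
= 3.200 × (0.8300 − 0.4892) + 1.896 × 0.4892 = 2.018 mg/L.
DO = 10.7 − 2.018 = 8.682 mg/L.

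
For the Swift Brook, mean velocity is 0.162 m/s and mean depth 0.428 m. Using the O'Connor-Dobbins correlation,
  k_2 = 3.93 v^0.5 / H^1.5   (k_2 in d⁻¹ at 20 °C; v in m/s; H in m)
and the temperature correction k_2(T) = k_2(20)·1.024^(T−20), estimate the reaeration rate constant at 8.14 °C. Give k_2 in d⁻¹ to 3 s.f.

k_2(20) = 3.93 × 0.162^0.5 / 0.428^1.5 = 3.93 × 0.4025 / 0.2800 = 5.649 d⁻¹.
k_2(8.14) = 5.649 × 1.024^(8.14−20) = 5.649 × 0.7548 = 4.264 d⁻¹.

k_2 ≈ 4.26 d⁻¹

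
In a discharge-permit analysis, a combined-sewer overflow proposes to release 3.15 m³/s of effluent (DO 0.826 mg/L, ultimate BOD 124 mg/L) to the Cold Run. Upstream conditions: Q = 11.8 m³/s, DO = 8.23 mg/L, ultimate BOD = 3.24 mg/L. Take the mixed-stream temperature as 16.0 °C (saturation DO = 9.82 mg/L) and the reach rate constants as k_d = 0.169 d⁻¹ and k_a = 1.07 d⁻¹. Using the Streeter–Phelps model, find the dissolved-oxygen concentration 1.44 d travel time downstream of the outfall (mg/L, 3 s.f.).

DO ≈ 6.08 mg/L

Mixed DO = (11.8×8.23 + 3.15×0.826)/(11.8+3.15) = 99.72/14.95 = 6.670 mg/L.
Mixed L₀ = (11.8×3.24 + 3.15×124)/(14.95) = 428.8/14.95 = 28.68 mg/L.
Initial deficit D₀ = C_s − DO₀ = 9.82 − 6.670 = 3.150 mg/L.
D(1.44) = [0.169×28.68/(1.07−0.169)](e^(−0.169×1.44) − e^(−1.07×1.44)) + 3.150 e^(−1.07×1.44)
= 5.380 × (0.7840 − 0.2142) + 3.150 × 0.2142 = 3.740 mg/L.
DO = 9.82 − 3.740 = 6.080 mg/L.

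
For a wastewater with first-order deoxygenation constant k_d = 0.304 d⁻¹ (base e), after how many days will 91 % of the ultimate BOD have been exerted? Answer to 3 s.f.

t ≈ 7.92 d

y/L₀ = 1 − e^(−k_d t) = 0.91 ⇒ e^(−k_d t) = 0.0900
t = −ln(0.0900) / 0.304 = 2.408 / 0.304 = 7.921 d.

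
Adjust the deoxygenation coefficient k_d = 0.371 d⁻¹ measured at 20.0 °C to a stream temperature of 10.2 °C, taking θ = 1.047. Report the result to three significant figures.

k_d ≈ 0.237 d⁻¹

k_d(T₂) = k_d(T₁) · θ^(T₂−T₁) = 0.371 × 1.047^(10.2−20.0)
= 0.371 × 1.047^-9.80 = 0.371 × 0.6376 = 0.2365 d⁻¹.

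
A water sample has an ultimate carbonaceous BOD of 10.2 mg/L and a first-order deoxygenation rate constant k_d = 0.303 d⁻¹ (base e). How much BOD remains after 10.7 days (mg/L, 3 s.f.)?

L ≈ 0.399 mg/L

L_t = L₀ e^(−k_d t) = 10.2 × e^(−0.303×10.7) = 10.2 × 0.03908 = 0.3986 mg/L.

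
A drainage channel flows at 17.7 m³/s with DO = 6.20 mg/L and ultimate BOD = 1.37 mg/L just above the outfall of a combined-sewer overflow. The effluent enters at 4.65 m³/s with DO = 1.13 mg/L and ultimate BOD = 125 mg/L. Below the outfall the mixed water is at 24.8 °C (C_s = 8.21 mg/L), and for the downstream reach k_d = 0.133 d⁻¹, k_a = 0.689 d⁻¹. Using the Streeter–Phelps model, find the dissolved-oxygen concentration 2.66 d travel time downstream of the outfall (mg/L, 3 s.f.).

Mixed DO = (17.7×6.20 + 4.65×1.13)/(17.7+4.65) = 115.0/22.35 = 5.145 mg/L.
Mixed L₀ = (17.7×1.37 + 4.65×125)/(22.35) = 605.5/22.35 = 27.09 mg/L.
Initial deficit D₀ = C_s − DO₀ = 8.21 − 5.145 = 3.065 mg/L.
D(2.66) = [0.133×27.09/(0.689−0.133)](e^(−0.133×2.66) − e^(−0.689×2.66)) + 3.065 e^(−0.689×2.66)
= 6.481 × (0.7020 − 0.1600) + 3.065 × 0.1600 = 4.003 mg/L.
DO = 8.21 − 4.003 = 4.207 mg/L.

DO ≈ 4.21 mg/L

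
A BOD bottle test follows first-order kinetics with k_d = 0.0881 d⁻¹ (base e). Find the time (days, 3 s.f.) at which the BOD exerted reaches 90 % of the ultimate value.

t ≈ 26.1 d

y/L₀ = 1 − e^(−k_d t) = 0.90 ⇒ e^(−k_d t) = 0.100
t = −ln(0.100) / 0.0881 = 2.303 / 0.0881 = 26.14 d.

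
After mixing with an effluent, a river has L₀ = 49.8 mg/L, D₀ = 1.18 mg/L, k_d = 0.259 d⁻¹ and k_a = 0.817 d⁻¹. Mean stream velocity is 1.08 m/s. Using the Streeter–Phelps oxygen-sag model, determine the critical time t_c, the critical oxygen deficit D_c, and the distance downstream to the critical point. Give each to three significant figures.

t_c ≈ 1.96 d; D_c ≈ 9.49 mg/L; x_c ≈ 183 km

At the critical point dD/dt = 0, so k_d L₀ e^(−k_d t) = k_a D. Substituting D(t) from the Streeter–Phelps equation and solving for t gives
t_c = ln[(k_a/k_d)(1 − D₀(k_a−k_d)/(k_d L₀))] / (k_a−k_d).
Here k_a−k_d = 0.5580 d⁻¹ and 1 − D₀(k_a−k_d)/(k_d L₀) = 1 − 1.18×0.5580/(0.259×49.8) = 0.9490, so
t_c = ln(3.154 × 0.9490) / 0.5580 = 1.096 / 0.5580 = 1.965 d.
L(t_c) = L₀ e^(−k_d t_c) = 49.8 × 0.6012 = 29.94 mg/L, and at the critical point k_a D_c = k_d L, so D_c = (0.259/0.817) × 29.94 = 9.491 mg/L.
x_c = v t_c = 1.08 m/s × 1.965 d × 86400 s/d = 183300 m ≈ 183 km.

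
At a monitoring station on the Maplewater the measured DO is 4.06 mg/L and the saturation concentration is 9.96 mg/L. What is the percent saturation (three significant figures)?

% saturation = C/C_s × 100 = 4.06/9.96 × 100 = 40.8 %.

40.8 % saturation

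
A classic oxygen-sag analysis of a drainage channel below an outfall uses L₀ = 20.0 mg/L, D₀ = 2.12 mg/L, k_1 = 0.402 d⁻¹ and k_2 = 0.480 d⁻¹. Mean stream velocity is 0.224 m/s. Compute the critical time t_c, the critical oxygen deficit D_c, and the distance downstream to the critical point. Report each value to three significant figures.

At the critical point dD/dt = 0, so k_1 L₀ e^(−k_1 t) = k_2 D. Substituting D(t) from the Streeter–Phelps equation and solving for t gives
t_c = ln[(k_2/k_1)(1 − D₀(k_2−k_1)/(k_1 L₀))] / (k_2−k_1).
Here k_2−k_1 = 0.07800 d⁻¹ and 1 − D₀(k_2−k_1)/(k_1 L₀) = 1 − 2.12×0.07800/(0.402×20.0) = 0.9794, so
t_c = ln(1.194 × 0.9794) / 0.07800 = 0.1566 / 0.07800 = 2.007 d.
L(t_c) = L₀ e^(−k_1 t_c) = 20.0 × 0.4463 = 8.925 mg/L, and at the critical point k_2 D_c = k_1 L, so D_c = (0.402/0.480) × 8.925 = 7.475 mg/L.
x_c = v t_c = 0.224 m/s × 2.007 d × 86400 s/d = 38840 m ≈ 38.8 km.

t_c ≈ 2.01 d; D_c ≈ 7.47 mg/L; x_c ≈ 38.8 km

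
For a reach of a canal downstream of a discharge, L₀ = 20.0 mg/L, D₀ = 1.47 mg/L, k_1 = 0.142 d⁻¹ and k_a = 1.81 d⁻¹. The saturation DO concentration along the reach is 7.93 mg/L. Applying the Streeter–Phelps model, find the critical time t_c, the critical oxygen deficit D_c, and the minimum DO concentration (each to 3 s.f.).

With k_a/k_1 = 12.75 and 1 − D₀(k_a−k_1)/(k_1 L₀) = 0.1366,
t_c = ln(12.75 × 0.1366) / (1.81 − 0.142) = ln(1.742) / 1.668 = 0.5548/1.668 = 0.3326 d.
D_c = (k_1/k_a) L₀ e^(−k_1 t_c) = (0.142/1.81) × 20.0 × e^(−0.142×0.3326) = 0.07845 × 20.0 × 0.9539 = 1.497 mg/L.
Minimum DO = C_s − D_c = 7.93 − 1.497 = 6.433 mg/L.

t_c ≈ 0.333 d; D_c ≈ 1.50 mg/L; min DO ≈ 6.43 mg/L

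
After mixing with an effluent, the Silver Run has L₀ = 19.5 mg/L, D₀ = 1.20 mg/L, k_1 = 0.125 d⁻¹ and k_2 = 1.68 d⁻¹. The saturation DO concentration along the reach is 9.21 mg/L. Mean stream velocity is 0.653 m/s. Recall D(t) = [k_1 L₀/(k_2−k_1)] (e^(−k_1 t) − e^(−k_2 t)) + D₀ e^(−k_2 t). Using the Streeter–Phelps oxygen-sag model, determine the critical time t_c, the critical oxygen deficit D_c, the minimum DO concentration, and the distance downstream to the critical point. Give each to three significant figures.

At the critical point dD/dt = 0, so k_1 L₀ e^(−k_1 t) = k_2 D. Substituting D(t) from the Streeter–Phelps equation and solving for t gives
t_c = ln[(k_2/k_1)(1 − D₀(k_2−k_1)/(k_1 L₀))] / (k_2−k_1).
Here k_2−k_1 = 1.555 d⁻¹ and 1 − D₀(k_2−k_1)/(k_1 L₀) = 1 − 1.20×1.555/(0.125×19.5) = 0.2345, so
t_c = ln(13.44 × 0.2345) / 1.555 = 1.148 / 1.555 = 0.7381 d.
D_c = (k_1/k_2) L₀ e^(−k_1 t_c) = (0.125/1.68) × 19.5 × e^(−0.125×0.7381) = 0.07440 × 19.5 × 0.9119 = 1.323 mg/L.
Minimum DO = C_s − D_c = 9.21 − 1.323 = 7.887 mg/L.
x_c = v t_c = 0.653 m/s × 0.7381 d × 86400 s/d = 41640 m ≈ 41.6 km.

t_c ≈ 0.738 d; D_c ≈ 1.32 mg/L; min DO ≈ 7.89 mg/L; x_c ≈ 41.6 km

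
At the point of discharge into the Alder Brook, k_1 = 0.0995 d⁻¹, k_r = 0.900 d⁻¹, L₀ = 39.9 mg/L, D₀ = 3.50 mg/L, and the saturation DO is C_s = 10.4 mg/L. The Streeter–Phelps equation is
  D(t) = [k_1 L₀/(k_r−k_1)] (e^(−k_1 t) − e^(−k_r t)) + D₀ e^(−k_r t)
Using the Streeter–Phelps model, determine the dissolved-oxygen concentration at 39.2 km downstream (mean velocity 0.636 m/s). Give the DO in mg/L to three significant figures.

DO ≈ 6.55 mg/L

Travel time t = x/v = 39.2 km / (0.636 m/s) = 39200 m / 0.636 m/s = 61640 s = 0.7134 d.
k_1 L₀/(k_r−k_1) = 0.0995×39.9/(0.900−0.0995) = 3.970/0.8005 = 4.959 mg/L.
e^(−k_1 t) = e^(−0.0995×0.7134) = 0.9315; e^(−k_r t) = e^(−0.900×0.7134) = 0.5262.
D = 4.959 × (0.9315 − 0.5262) + 3.50 × 0.5262 = 2.010 + 1.842 = 3.852 mg/L.
DO = C_s − D = 10.4 − 3.852 = 6.548 mg/L.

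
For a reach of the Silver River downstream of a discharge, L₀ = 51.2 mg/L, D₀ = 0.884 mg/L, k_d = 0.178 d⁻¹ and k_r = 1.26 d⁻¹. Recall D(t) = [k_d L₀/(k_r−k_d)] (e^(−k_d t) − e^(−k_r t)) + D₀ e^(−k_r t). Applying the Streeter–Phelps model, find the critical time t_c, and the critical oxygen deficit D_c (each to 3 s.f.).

t_c ≈ 1.71 d; D_c ≈ 5.34 mg/L

t_c = [1/(k_r−k_d)] ln[(k_r/k_d)(1 − D₀(k_r−k_d)/(k_d L₀))]
= [1/(1.26−0.178)] ln[(1.26/0.178)(1 − 0.884×1.082/(0.178×51.2))]
= (1/1.082) ln[7.079 × 0.8950] = 0.9242 × ln(6.336) = 0.9242 × 1.846 = 1.706 d.
D_c = (k_d/k_r) L₀ e^(−k_d t_c) = (0.178/1.26) × 51.2 × e^(−0.178×1.706) = 0.1413 × 51.2 × 0.7381 = 5.338 mg/L.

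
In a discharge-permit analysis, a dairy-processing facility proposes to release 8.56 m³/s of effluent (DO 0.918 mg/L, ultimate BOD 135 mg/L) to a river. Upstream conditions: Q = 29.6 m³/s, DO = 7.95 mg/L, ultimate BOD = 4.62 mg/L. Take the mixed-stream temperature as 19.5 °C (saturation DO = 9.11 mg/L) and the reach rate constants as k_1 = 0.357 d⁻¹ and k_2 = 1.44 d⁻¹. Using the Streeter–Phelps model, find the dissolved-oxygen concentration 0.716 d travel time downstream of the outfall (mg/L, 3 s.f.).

DO ≈ 3.47 mg/L

Mixed DO = (29.6×7.95 + 8.56×0.918)/(29.6+8.56) = 243.2/38.16 = 6.373 mg/L.
Mixed L₀ = (29.6×4.62 + 8.56×135)/(38.16) = 1292/38.16 = 33.87 mg/L.
Initial deficit D₀ = C_s − DO₀ = 9.11 − 6.373 = 2.737 mg/L.
D(0.716) = [0.357×33.87/(1.44−0.357)](e^(−0.357×0.716) − e^(−1.44×0.716)) + 2.737 e^(−1.44×0.716)
= 11.16 × (0.7744 − 0.3566) + 2.737 × 0.3566 = 5.641 mg/L.
DO = 9.11 − 5.641 = 3.469 mg/L.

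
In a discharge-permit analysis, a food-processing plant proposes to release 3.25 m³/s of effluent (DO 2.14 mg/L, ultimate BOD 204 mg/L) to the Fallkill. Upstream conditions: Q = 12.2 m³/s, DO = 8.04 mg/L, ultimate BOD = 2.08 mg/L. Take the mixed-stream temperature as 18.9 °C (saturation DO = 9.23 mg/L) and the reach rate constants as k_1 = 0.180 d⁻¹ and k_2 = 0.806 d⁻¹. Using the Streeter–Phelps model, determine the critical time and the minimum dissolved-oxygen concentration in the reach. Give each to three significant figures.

Mixed DO = (12.2×8.04 + 3.25×2.14)/(12.2+3.25) = 105.0/15.45 = 6.799 mg/L.
Mixed L₀ = (12.2×2.08 + 3.25×204)/(15.45) = 688.4/15.45 = 44.56 mg/L.
Initial deficit D₀ = C_s − DO₀ = 9.23 − 6.799 = 2.431 mg/L.
t_c = (1/0.6260) ln[(0.806/0.180)(1 − 2.431×0.6260/(0.180×44.56))] = 1.597 × ln(3.628) = 2.059 d.
D_c = (0.180/0.806) × 44.56 × e^(−0.180×2.059) = 0.2233 × 44.56 × 0.6904 = 6.869 mg/L.
Minimum DO = 9.23 − 6.869 = 2.361 mg/L.

t_c ≈ 2.06 d; minimum DO ≈ 2.36 mg/L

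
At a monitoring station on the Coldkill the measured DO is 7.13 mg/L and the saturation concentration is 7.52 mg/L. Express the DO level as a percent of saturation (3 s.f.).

% saturation = C/C_s × 100 = 7.13/7.52 × 100 = 94.8 %.

94.8 % saturation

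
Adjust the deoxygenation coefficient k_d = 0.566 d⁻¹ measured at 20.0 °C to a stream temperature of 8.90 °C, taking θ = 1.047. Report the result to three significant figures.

k_d(T₂) = k_d(T₁) · θ^(T₂−T₁) = 0.566 × 1.047^(8.90−20.0)
= 0.566 × 1.047^-11.1 = 0.566 × 0.6006 = 0.3399 d⁻¹.

k_d ≈ 0.340 d⁻¹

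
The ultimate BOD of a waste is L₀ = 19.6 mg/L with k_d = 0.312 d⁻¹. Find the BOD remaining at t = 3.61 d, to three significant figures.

L_t = L₀ e^(−k_d t) = 19.6 × e^(−0.312×3.61) = 19.6 × 0.3242 = 6.355 mg/L.

L ≈ 6.35 mg/L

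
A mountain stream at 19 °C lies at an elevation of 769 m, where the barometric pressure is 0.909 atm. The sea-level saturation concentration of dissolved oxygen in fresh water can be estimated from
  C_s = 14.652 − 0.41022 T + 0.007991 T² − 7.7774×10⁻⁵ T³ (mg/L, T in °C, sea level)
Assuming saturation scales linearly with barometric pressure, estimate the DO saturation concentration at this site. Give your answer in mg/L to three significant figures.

At sea level: C_s = 14.652 − 0.41022×19 + 0.007991×19² − 7.7774×10⁻⁵×19³ = 9.209 mg/L.
Pressure correction: C_s' = 9.209 × 0.909 = 8.371 mg/L.

C_s ≈ 8.37 mg/L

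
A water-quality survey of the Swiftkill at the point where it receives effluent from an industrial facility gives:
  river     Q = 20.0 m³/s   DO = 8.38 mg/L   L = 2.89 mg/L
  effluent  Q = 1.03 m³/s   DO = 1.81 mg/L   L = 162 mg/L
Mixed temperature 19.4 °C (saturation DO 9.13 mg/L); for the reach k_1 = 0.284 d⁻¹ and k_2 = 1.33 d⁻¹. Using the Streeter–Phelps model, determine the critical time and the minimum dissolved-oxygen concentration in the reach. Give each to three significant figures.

t_c ≈ 1.04 d; minimum DO ≈ 7.43 mg/L

Mixed DO = (20.0×8.38 + 1.03×1.81)/(20.0+1.03) = 169.5/21.03 = 8.058 mg/L.
Mixed L₀ = (20.0×2.89 + 1.03×162)/(21.03) = 224.7/21.03 = 10.68 mg/L.
Initial deficit D₀ = C_s − DO₀ = 9.13 − 8.058 = 1.072 mg/L.
t_c = (1/1.046) ln[(1.33/0.284)(1 − 1.072×1.046/(0.284×10.68))] = 0.9560 × ln(2.953) = 1.035 d.
D_c = (0.284/1.33) × 10.68 × e^(−0.284×1.035) = 0.2135 × 10.68 × 0.7453 = 1.700 mg/L.
Minimum DO = 9.13 − 1.700 = 7.430 mg/L.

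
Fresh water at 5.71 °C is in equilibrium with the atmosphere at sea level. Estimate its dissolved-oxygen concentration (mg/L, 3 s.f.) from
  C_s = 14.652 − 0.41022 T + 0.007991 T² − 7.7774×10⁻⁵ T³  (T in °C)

C_s ≈ 12.6 mg/L

C_s = 14.652 − 0.41022×5.71 + 0.007991×5.71² − 7.7774×10⁻⁵×5.71³ = 12.56 mg/L.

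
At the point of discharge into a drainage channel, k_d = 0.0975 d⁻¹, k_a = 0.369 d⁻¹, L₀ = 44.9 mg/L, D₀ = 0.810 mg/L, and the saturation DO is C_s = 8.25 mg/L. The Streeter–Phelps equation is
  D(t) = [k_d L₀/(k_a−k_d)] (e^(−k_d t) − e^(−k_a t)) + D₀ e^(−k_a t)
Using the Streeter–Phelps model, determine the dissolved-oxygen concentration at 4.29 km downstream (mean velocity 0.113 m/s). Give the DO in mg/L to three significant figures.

DO ≈ 5.82 mg/L

Travel time t = x/v = 4.29 km / (0.113 m/s) = 4290 m / 0.113 m/s = 37960 s = 0.4394 d.
k_d L₀/(k_a−k_d) = 0.0975×44.9/(0.369−0.0975) = 4.378/0.2715 = 16.12 mg/L.
e^(−k_d t) = e^(−0.0975×0.4394) = 0.9581; e^(−k_a t) = e^(−0.369×0.4394) = 0.8503.
D = 16.12 × (0.9581 − 0.8503) + 0.810 × 0.8503 = 1.737 + 0.6888 = 2.426 mg/L.
DO = C_s − D = 8.25 − 2.426 = 5.824 mg/L.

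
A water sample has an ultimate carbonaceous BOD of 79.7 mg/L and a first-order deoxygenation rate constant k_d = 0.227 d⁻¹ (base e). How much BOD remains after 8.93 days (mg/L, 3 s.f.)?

L ≈ 10.5 mg/L

L_t = L₀ e^(−k_d t) = 79.7 × e^(−0.227×8.93) = 79.7 × 0.1317 = 10.50 mg/L.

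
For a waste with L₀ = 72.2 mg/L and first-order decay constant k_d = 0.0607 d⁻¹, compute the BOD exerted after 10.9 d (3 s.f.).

y ≈ 34.9 mg/L

y_t = L₀(1 − e^(−k_d t)) = 72.2 × (1 − e^(−0.0607×10.9))
= 72.2 × (1 − 0.5160) = 72.2 × 0.4840 = 34.94 mg/L.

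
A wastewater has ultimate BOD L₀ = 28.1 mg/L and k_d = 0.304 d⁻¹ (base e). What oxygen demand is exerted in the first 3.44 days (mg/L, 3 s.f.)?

y ≈ 18.2 mg/L

y_t = L₀(1 − e^(−k_d t)) = 28.1 × (1 − e^(−0.304×3.44))
= 28.1 × (1 − 0.3514) = 28.1 × 0.6486 = 18.22 mg/L.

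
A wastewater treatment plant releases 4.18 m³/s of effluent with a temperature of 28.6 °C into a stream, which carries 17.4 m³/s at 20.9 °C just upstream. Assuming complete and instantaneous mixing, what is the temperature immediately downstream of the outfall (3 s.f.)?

22.4 °C

Flow-weighted mixing: C = (Q_r C_r + Q_w C_w)/(Q_r + Q_w)
= (17.4×20.9 + 4.18×28.6)/(17.4 + 4.18) = 483.2/21.58 = 22.39 °C.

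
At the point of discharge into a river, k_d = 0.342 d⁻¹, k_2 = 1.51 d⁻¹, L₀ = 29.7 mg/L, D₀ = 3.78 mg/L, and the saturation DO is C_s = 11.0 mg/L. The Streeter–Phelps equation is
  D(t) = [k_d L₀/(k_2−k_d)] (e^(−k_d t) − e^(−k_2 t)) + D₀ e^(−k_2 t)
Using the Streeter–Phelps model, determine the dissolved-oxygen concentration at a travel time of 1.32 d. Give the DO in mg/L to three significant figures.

k_d L₀/(k_2−k_d) = 0.342×29.7/(1.51−0.342) = 10.16/1.168 = 8.696 mg/L.
e^(−k_d t) = e^(−0.342×1.320) = 0.6367; e^(−k_2 t) = e^(−1.51×1.320) = 0.1363.
D = 8.696 × (0.6367 − 0.1363) + 3.78 × 0.1363 = 4.352 + 0.5151 = 4.867 mg/L.
DO = C_s − D = 11.0 − 4.867 = 6.133 mg/L.

DO ≈ 6.13 mg/L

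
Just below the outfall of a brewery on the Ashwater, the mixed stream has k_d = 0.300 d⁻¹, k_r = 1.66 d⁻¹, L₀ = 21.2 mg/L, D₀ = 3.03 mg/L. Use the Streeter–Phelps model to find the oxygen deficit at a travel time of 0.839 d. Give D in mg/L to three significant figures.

D ≈ 3.23 mg/L

k_d L₀/(k_r−k_d) = 0.300×21.2/(1.66−0.300) = 6.360/1.360 = 4.676 mg/L.
e^(−k_d t) = e^(−0.300×0.8390) = 0.7775; e^(−k_r t) = e^(−1.66×0.8390) = 0.2484.
D = 4.676 × (0.7775 − 0.2484) + 3.03 × 0.2484 = 2.474 + 0.7526 = 3.227 mg/L.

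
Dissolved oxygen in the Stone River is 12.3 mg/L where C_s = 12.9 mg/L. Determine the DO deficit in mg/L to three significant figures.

D = C_s − C = 12.9 − 12.3 = 0.600 mg/L.

D ≈ 0.600 mg/L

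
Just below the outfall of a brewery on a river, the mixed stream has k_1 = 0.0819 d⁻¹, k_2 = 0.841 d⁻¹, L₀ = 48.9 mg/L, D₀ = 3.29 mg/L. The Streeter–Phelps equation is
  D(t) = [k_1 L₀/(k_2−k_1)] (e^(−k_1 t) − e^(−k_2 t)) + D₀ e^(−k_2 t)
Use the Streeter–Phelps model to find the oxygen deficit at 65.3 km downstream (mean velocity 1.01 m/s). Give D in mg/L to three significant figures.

Travel time t = x/v = 65.3 km / (1.01 m/s) = 65300 m / 1.01 m/s = 64650 s = 0.7483 d.
k_1 L₀/(k_2−k_1) = 0.0819×48.9/(0.841−0.0819) = 4.005/0.7591 = 5.276 mg/L.
e^(−k_1 t) = e^(−0.0819×0.7483) = 0.9406; e^(−k_2 t) = e^(−0.841×0.7483) = 0.5330.
D = 5.276 × (0.9406 − 0.5330) + 3.29 × 0.5330 = 2.150 + 1.753 = 3.904 mg/L.

D ≈ 3.90 mg/L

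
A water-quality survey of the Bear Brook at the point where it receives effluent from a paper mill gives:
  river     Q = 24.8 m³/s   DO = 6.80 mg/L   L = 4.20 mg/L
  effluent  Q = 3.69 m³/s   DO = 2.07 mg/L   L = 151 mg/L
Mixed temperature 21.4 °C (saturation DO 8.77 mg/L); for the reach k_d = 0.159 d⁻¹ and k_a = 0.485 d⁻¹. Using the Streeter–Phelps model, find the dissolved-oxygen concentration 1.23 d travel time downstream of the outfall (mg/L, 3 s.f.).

Mixed DO = (24.8×6.80 + 3.69×2.07)/(24.8+3.69) = 176.3/28.49 = 6.187 mg/L.
Mixed L₀ = (24.8×4.20 + 3.69×151)/(28.49) = 661.3/28.49 = 23.21 mg/L.
Initial deficit D₀ = C_s − DO₀ = 8.77 − 6.187 = 2.583 mg/L.
D(1.23) = [0.159×23.21/(0.485−0.159)](e^(−0.159×1.23) − e^(−0.485×1.23)) + 2.583 e^(−0.485×1.23)
= 11.32 × (0.8224 − 0.5507) + 2.583 × 0.5507 = 4.498 mg/L.
DO = 8.77 − 4.498 = 4.272 mg/L.

DO ≈ 4.27 mg/L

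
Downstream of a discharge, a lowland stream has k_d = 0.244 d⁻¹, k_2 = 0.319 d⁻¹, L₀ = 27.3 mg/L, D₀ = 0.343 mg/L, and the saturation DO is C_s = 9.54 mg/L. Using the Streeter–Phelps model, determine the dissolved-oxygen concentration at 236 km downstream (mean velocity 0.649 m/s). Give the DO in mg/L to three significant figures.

DO ≈ 0.841 mg/L

Travel time t = x/v = 236 km / (0.649 m/s) = 236000 m / 0.649 m/s = 363600 s = 4.209 d.
k_d L₀/(k_2−k_d) = 0.244×27.3/(0.319−0.244) = 6.661/0.07500 = 88.82 mg/L.
e^(−k_d t) = e^(−0.244×4.209) = 0.3581; e^(−k_2 t) = e^(−0.319×4.209) = 0.2612.
D = 88.82 × (0.3581 − 0.2612) + 0.343 × 0.2612 = 8.609 + 0.08958 = 8.699 mg/L.
DO = C_s − D = 9.54 − 8.699 = 0.8411 mg/L.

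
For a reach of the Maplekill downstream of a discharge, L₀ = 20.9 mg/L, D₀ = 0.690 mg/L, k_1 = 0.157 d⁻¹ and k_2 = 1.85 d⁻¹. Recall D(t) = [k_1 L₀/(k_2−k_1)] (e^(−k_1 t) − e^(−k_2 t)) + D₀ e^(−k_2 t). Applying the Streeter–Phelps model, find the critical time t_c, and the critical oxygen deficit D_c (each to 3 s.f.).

t_c ≈ 1.20 d; D_c ≈ 1.47 mg/L

At the critical point dD/dt = 0, so k_1 L₀ e^(−k_1 t) = k_2 D. Substituting D(t) from the Streeter–Phelps equation and solving for t gives
t_c = ln[(k_2/k_1)(1 − D₀(k_2−k_1)/(k_1 L₀))] / (k_2−k_1).
Here k_2−k_1 = 1.693 d⁻¹ and 1 − D₀(k_2−k_1)/(k_1 L₀) = 1 − 0.690×1.693/(0.157×20.9) = 0.6440, so
t_c = ln(11.78 × 0.6440) / 1.693 = 2.027 / 1.693 = 1.197 d.
L(t_c) = L₀ e^(−k_1 t_c) = 20.9 × 0.8287 = 17.32 mg/L, and at the critical point k_2 D_c = k_1 L, so D_c = (0.157/1.85) × 17.32 = 1.470 mg/L.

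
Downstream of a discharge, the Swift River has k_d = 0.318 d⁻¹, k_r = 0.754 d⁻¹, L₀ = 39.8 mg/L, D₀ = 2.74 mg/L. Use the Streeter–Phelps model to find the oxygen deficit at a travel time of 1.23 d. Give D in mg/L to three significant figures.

k_d L₀/(k_r−k_d) = 0.318×39.8/(0.754−0.318) = 12.66/0.4360 = 29.03 mg/L.
e^(−k_d t) = e^(−0.318×1.230) = 0.6763; e^(−k_r t) = e^(−0.754×1.230) = 0.3956.
D = 29.03 × (0.6763 − 0.3956) + 2.74 × 0.3956 = 8.149 + 1.084 = 9.233 mg/L.

D ≈ 9.23 mg/L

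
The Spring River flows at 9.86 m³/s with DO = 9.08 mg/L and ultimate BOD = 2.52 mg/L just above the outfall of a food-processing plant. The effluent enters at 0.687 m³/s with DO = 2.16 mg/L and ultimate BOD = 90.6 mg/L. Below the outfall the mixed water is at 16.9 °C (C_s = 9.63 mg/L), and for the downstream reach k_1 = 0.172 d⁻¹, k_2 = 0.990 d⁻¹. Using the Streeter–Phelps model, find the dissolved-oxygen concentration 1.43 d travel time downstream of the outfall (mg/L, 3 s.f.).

Mixed DO = (9.86×9.08 + 0.687×2.16)/(9.86+0.687) = 91.01/10.55 = 8.629 mg/L.
Mixed L₀ = (9.86×2.52 + 0.687×90.6)/(10.55) = 87.09/10.55 = 8.257 mg/L.
Initial deficit D₀ = C_s − DO₀ = 9.63 − 8.629 = 1.001 mg/L.
D(1.43) = [0.172×8.257/(0.990−0.172)](e^(−0.172×1.43) − e^(−0.990×1.43)) + 1.001 e^(−0.990×1.43)
= 1.736 × (0.7820 − 0.2428) + 1.001 × 0.2428 = 1.179 mg/L.
DO = 9.63 − 1.179 = 8.451 mg/L.

DO ≈ 8.45 mg/L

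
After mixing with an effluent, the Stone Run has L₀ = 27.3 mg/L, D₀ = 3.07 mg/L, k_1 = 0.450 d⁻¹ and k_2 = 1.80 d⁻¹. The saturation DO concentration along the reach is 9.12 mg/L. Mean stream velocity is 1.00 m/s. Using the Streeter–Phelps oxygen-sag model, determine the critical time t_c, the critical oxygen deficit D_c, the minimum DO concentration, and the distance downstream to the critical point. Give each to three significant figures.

t_c ≈ 0.722 d; D_c ≈ 4.93 mg/L; min DO ≈ 4.19 mg/L; x_c ≈ 62.4 km

t_c = [1/(k_2−k_1)] ln[(k_2/k_1)(1 − D₀(k_2−k_1)/(k_1 L₀))]
= [1/(1.80−0.450)] ln[(1.80/0.450)(1 − 3.07×1.350/(0.450×27.3))]
= (1/1.350) ln[4.000 × 0.6626] = 0.7407 × ln(2.651) = 0.7407 × 0.9748 = 0.7220 d.
L(t_c) = L₀ e^(−k_1 t_c) = 27.3 × 0.7226 = 19.73 mg/L, and at the critical point k_2 D_c = k_1 L, so D_c = (0.450/1.80) × 19.73 = 4.932 mg/L.
Minimum DO = C_s − D_c = 9.12 − 4.932 = 4.188 mg/L.
x_c = v t_c = 1.00 m/s × 0.7220 d × 86400 s/d = 62390 m ≈ 62.4 km.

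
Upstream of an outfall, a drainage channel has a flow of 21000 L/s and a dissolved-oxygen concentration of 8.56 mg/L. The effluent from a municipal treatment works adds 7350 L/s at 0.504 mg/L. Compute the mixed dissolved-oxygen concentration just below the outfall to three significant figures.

Flow-weighted mixing: C = (Q_r C_r + Q_w C_w)/(Q_r + Q_w)
= (21000×8.56 + 7350×0.504)/(21000 + 7350) = 183500/28350 = 6.471 mg/L.

6.47 mg/L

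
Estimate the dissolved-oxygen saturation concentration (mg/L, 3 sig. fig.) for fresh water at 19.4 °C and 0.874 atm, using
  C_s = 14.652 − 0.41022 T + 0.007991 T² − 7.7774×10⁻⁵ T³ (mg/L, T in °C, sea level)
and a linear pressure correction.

C_s ≈ 7.98 mg/L

At sea level: C_s = 14.652 − 0.41022×19.4 + 0.007991×19.4² − 7.7774×10⁻⁵×19.4³ = 9.133 mg/L.
Pressure correction: C_s' = 9.133 × 0.874 = 7.983 mg/L.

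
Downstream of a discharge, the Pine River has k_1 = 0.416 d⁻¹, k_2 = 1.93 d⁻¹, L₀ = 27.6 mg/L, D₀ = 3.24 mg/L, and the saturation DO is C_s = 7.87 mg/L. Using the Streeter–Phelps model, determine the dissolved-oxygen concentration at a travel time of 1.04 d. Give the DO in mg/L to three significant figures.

k_1 L₀/(k_2−k_1) = 0.416×27.6/(1.93−0.416) = 11.48/1.514 = 7.584 mg/L.
e^(−k_1 t) = e^(−0.416×1.040) = 0.6488; e^(−k_2 t) = e^(−1.93×1.040) = 0.1344.
D = 7.584 × (0.6488 − 0.1344) + 3.24 × 0.1344 = 3.901 + 0.4353 = 4.337 mg/L.
DO = C_s − D = 7.87 − 4.337 = 3.533 mg/L.

DO ≈ 3.53 mg/L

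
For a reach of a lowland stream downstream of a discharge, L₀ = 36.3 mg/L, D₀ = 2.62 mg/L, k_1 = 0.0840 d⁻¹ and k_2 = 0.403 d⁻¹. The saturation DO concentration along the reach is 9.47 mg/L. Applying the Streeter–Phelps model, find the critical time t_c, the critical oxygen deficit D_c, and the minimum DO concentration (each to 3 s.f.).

t_c ≈ 3.91 d; D_c ≈ 5.45 mg/L; min DO ≈ 4.02 mg/L

With k_2/k_1 = 4.798 and 1 − D₀(k_2−k_1)/(k_1 L₀) = 0.7259,
t_c = ln(4.798 × 0.7259) / (0.403 − 0.0840) = ln(3.483) / 0.3190 = 1.248/0.3190 = 3.912 d.
D_c = (k_1/k_2) L₀ e^(−k_1 t_c) = (0.0840/0.403) × 36.3 × e^(−0.0840×3.912) = 0.2084 × 36.3 × 0.7200 = 5.447 mg/L.
Minimum DO = C_s − D_c = 9.47 − 5.447 = 4.023 mg/L.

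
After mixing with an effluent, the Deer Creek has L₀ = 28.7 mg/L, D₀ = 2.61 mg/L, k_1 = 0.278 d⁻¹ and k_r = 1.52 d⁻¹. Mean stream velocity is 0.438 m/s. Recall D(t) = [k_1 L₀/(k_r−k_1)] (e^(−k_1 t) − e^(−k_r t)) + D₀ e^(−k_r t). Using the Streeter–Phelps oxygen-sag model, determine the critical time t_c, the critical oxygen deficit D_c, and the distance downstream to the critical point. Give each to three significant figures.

t_c ≈ 0.948 d; D_c ≈ 4.03 mg/L; x_c ≈ 35.9 km

t_c = [1/(k_r−k_1)] ln[(k_r/k_1)(1 − D₀(k_r−k_1)/(k_1 L₀))]
= [1/(1.52−0.278)] ln[(1.52/0.278)(1 − 2.61×1.242/(0.278×28.7))]
= (1/1.242) ln[5.468 × 0.5937] = 0.8052 × ln(3.246) = 0.8052 × 1.177 = 0.9481 d.
L(t_c) = L₀ e^(−k_1 t_c) = 28.7 × 0.7683 = 22.05 mg/L, and at the critical point k_r D_c = k_1 L, so D_c = (0.278/1.52) × 22.05 = 4.033 mg/L.
x_c = v t_c = 0.438 m/s × 0.9481 d × 86400 s/d = 35880 m ≈ 35.9 km.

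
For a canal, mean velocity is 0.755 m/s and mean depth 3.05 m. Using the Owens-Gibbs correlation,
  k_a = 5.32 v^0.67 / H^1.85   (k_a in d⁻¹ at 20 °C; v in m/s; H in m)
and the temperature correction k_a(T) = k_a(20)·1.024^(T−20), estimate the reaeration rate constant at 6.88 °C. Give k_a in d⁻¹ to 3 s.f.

k_a(20) = 5.32 × 0.755^0.67 / 3.05^1.85 = 5.32 × 0.8284 / 7.870 = 0.5600 d⁻¹.
k_a(6.88) = 0.5600 × 1.024^(6.88−20) = 0.5600 × 0.7326 = 0.4102 d⁻¹.

k_a ≈ 0.410 d⁻¹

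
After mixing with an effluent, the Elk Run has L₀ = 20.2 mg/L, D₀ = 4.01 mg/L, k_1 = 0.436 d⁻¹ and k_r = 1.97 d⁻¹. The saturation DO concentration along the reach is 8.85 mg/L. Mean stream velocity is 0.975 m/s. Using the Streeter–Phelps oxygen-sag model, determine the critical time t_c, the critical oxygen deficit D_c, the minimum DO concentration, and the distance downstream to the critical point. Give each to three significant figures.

At the critical point dD/dt = 0, so k_1 L₀ e^(−k_1 t) = k_r D. Substituting D(t) from the Streeter–Phelps equation and solving for t gives
t_c = ln[(k_r/k_1)(1 − D₀(k_r−k_1)/(k_1 L₀))] / (k_r−k_1).
Here k_r−k_1 = 1.534 d⁻¹ and 1 − D₀(k_r−k_1)/(k_1 L₀) = 1 − 4.01×1.534/(0.436×20.2) = 0.3016, so
t_c = ln(4.518 × 0.3016) / 1.534 = 0.3093 / 1.534 = 0.2017 d.
D_c = (k_1/k_r) L₀ e^(−k_1 t_c) = (0.436/1.97) × 20.2 × e^(−0.436×0.2017) = 0.2213 × 20.2 × 0.9158 = 4.094 mg/L.
Minimum DO = C_s − D_c = 8.85 − 4.094 = 4.756 mg/L.
x_c = v t_c = 0.975 m/s × 0.2017 d × 86400 s/d = 16990 m ≈ 17.0 km.

t_c ≈ 0.202 d; D_c ≈ 4.09 mg/L; min DO ≈ 4.76 mg/L; x_c ≈ 17.0 km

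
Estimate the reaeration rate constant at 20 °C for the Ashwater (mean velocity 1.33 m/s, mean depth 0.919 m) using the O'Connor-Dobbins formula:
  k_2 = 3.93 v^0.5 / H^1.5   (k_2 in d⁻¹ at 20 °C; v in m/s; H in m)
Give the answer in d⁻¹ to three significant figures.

k_2 = 3.93 × 1.33^0.5 / 0.919^1.5 = 3.93 × 1.153 / 0.8810 = 5.145 d⁻¹.

k_2 ≈ 5.14 d⁻¹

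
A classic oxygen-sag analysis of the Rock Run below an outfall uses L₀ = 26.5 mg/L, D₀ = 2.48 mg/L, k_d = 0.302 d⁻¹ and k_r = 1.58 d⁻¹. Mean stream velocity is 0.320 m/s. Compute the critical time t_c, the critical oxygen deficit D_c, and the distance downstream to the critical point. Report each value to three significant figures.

t_c ≈ 0.900 d; D_c ≈ 3.86 mg/L; x_c ≈ 24.9 km

t_c = [1/(k_r−k_d)] ln[(k_r/k_d)(1 − D₀(k_r−k_d)/(k_d L₀))]
= [1/(1.58−0.302)] ln[(1.58/0.302)(1 − 2.48×1.278/(0.302×26.5))]
= (1/1.278) ln[5.232 × 0.6040] = 0.7825 × ln(3.160) = 0.7825 × 1.151 = 0.9003 d.
D_c = (k_d/k_r) L₀ e^(−k_d t_c) = (0.302/1.58) × 26.5 × e^(−0.302×0.9003) = 0.1911 × 26.5 × 0.7619 = 3.859 mg/L.
x_c = v t_c = 0.320 m/s × 0.9003 d × 86400 s/d = 24890 m ≈ 24.9 km.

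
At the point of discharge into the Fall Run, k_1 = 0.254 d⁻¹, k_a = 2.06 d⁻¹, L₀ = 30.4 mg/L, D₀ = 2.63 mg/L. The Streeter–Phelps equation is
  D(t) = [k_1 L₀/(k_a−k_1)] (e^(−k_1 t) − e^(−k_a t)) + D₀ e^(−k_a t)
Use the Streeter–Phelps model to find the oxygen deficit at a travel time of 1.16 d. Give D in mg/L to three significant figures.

k_1 L₀/(k_a−k_1) = 0.254×30.4/(2.06−0.254) = 7.722/1.806 = 4.276 mg/L.
e^(−k_1 t) = e^(−0.254×1.160) = 0.7448; e^(−k_a t) = e^(−2.06×1.160) = 0.09167.
D = 4.276 × (0.7448 − 0.09167) + 2.63 × 0.09167 = 2.792 + 0.2411 = 3.034 mg/L.

D ≈ 3.03 mg/L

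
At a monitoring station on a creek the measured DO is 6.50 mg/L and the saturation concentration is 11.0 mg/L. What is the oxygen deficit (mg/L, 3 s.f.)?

D = C_s − C = 11.0 − 6.50 = 4.50 mg/L.

D ≈ 4.50 mg/L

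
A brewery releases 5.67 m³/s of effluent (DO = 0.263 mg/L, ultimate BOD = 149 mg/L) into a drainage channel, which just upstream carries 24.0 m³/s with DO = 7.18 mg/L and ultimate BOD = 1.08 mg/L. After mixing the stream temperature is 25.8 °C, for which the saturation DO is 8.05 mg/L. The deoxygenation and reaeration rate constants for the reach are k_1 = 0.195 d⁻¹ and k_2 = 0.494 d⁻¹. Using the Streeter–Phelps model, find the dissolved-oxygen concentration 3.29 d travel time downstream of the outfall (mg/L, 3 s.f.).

DO ≈ 1.31 mg/L

Mixed DO = (24.0×7.18 + 5.67×0.263)/(24.0+5.67) = 173.8/29.67 = 5.858 mg/L.
Mixed L₀ = (24.0×1.08 + 5.67×149)/(29.67) = 870.8/29.67 = 29.35 mg/L.
Initial deficit D₀ = C_s − DO₀ = 8.05 − 5.858 = 2.192 mg/L.
D(3.29) = [0.195×29.35/(0.494−0.195)](e^(−0.195×3.29) − e^(−0.494×3.29)) + 2.192 e^(−0.494×3.29)
= 19.14 × (0.5265 − 0.1969) + 2.192 × 0.1969 = 6.740 mg/L.
DO = 8.05 − 6.740 = 1.310 mg/L.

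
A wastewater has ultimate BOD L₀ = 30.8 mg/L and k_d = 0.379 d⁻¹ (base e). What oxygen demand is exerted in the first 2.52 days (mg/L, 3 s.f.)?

y_t = L₀(1 − e^(−k_d t)) = 30.8 × (1 − e^(−0.379×2.52))
= 30.8 × (1 − 0.3848) = 30.8 × 0.6152 = 18.95 mg/L.

y ≈ 18.9 mg/L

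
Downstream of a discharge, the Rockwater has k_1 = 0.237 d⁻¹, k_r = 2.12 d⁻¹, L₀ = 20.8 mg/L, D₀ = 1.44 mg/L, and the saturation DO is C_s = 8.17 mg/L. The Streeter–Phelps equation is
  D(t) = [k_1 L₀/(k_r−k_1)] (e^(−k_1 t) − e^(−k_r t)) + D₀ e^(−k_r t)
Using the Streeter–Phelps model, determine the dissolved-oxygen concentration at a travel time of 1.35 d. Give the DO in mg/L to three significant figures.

DO ≈ 6.34 mg/L

k_1 L₀/(k_r−k_1) = 0.237×20.8/(2.12−0.237) = 4.930/1.883 = 2.618 mg/L.
e^(−k_1 t) = e^(−0.237×1.350) = 0.7262; e^(−k_r t) = e^(−2.12×1.350) = 0.05715.
D = 2.618 × (0.7262 − 0.05715) + 1.44 × 0.05715 = 1.751 + 0.08230 = 1.834 mg/L.
DO = C_s − D = 8.17 − 1.834 = 6.336 mg/L.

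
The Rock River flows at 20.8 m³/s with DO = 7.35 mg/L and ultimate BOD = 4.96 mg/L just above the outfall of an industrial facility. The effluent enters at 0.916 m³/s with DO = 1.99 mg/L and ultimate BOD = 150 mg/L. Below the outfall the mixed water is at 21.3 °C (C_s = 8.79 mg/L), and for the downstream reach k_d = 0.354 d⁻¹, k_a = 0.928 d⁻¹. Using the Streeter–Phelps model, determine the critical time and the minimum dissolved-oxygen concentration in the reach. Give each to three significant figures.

t_c ≈ 1.19 d; minimum DO ≈ 6.02 mg/L

Mixed DO = (20.8×7.35 + 0.916×1.99)/(20.8+0.916) = 154.7/21.72 = 7.124 mg/L.
Mixed L₀ = (20.8×4.96 + 0.916×150)/(21.72) = 240.6/21.72 = 11.08 mg/L.
Initial deficit D₀ = C_s − DO₀ = 8.79 − 7.124 = 1.666 mg/L.
t_c = (1/0.5740) ln[(0.928/0.354)(1 − 1.666×0.5740/(0.354×11.08))] = 1.742 × ln(1.982) = 1.192 d.
D_c = (0.354/0.928) × 11.08 × e^(−0.354×1.192) = 0.3815 × 11.08 × 0.6558 = 2.771 mg/L.
Minimum DO = 8.79 − 2.771 = 6.019 mg/L.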